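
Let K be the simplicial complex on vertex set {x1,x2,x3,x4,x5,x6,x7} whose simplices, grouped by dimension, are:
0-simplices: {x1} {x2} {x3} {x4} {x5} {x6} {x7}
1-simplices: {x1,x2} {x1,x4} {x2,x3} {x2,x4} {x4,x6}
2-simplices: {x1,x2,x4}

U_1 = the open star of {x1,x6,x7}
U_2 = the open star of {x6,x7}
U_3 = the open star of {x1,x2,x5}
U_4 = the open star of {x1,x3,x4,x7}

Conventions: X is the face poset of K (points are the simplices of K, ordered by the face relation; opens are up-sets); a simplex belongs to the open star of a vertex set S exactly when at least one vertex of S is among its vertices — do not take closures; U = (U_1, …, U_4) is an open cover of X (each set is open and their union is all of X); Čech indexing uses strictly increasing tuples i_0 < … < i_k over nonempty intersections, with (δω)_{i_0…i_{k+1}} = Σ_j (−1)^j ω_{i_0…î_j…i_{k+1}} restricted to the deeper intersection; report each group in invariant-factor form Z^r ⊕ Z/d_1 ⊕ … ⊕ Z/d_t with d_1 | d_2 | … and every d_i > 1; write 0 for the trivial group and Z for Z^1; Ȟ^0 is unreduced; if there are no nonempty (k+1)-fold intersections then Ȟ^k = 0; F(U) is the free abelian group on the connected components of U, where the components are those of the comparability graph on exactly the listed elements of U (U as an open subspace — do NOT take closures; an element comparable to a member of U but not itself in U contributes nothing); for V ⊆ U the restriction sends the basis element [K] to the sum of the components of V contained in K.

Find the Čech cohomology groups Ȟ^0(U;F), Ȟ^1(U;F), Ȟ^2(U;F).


nerve of the cover:
  U1={{x1},{x6},{x7},{x1,x2},{x1,x4},{x4,x6},{x1,x2,x4}} U2={{x6},{x7},{x4,x6}} U3={{x1},{x2},{x5},{x1,x2},{x1,x4},{x2,x3},{x2,x4},{x1,x2,x4}} U4={{x1},{x3},{x4},{x7},{x1,x2},{x1,x4},{x2,x3},{x2,x4},{x4,x6},{x1,x2,x4}}
  U12={{x6},{x7},{x4,x6}} U13={{x1},{x1,x2},{x1,x4},{x1,x2,x4}} U14={{x1},{x7},{x1,x2},{x1,x4},{x4,x6},{x1,x2,x4}} U24={{x7},{x4,x6}} U34={{x1},{x1,x2},{x1,x4},{x2,x3},{x2,x4},{x1,x2,x4}}
  U124={{x7},{x4,x6}} U134={{x1},{x1,x2},{x1,x4},{x1,x2,x4}}
components per intersection:
  U1: {{x1},{x1,x2},{x1,x4},{x1,x2,x4}} {{x6},{x4,x6}} {{x7}}
  U2: {{x6},{x4,x6}} {{x7}}
  U3: {{x1},{x2},{x1,x2},{x1,x4},{x2,x3},{x2,x4},{x1,x2,x4}} {{x5}}
  U4: {{x1},{x4},{x1,x2},{x1,x4},{x2,x4},{x4,x6},{x1,x2,x4}} {{x3},{x2,x3}} {{x7}}
  U12: {{x6},{x4,x6}} {{x7}}
  U13: {{x1},{x1,x2},{x1,x4},{x1,x2,x4}}
  U14: {{x1},{x1,x2},{x1,x4},{x1,x2,x4}} {{x7}} {{x4,x6}}
  U24: {{x7}} {{x4,x6}}
  U34: {{x1},{x1,x2},{x1,x4},{x2,x4},{x1,x2,x4}} {{x2,x3}}
  U124: {{x7}} {{x4,x6}}
  U134: {{x1},{x1,x2},{x1,x4},{x1,x2,x4}}
C dims 10,10,3; δ0: rk 7, SNF 1^7; δ1: rk 3, SNF 1^3
Ȟ^0 = (10 − 7) − 0 = 3, so Ȟ^0 ≅ Z^3
Ȟ^1 = (10 − 3) − 7 = 0, so Ȟ^1 ≅ 0
Ȟ^2 = (3 − 0) − 3 = 0, so Ȟ^2 ≅ 0

Ȟ^0 = Z^3, Ȟ^1 = 0 and Ȟ^2 = 0


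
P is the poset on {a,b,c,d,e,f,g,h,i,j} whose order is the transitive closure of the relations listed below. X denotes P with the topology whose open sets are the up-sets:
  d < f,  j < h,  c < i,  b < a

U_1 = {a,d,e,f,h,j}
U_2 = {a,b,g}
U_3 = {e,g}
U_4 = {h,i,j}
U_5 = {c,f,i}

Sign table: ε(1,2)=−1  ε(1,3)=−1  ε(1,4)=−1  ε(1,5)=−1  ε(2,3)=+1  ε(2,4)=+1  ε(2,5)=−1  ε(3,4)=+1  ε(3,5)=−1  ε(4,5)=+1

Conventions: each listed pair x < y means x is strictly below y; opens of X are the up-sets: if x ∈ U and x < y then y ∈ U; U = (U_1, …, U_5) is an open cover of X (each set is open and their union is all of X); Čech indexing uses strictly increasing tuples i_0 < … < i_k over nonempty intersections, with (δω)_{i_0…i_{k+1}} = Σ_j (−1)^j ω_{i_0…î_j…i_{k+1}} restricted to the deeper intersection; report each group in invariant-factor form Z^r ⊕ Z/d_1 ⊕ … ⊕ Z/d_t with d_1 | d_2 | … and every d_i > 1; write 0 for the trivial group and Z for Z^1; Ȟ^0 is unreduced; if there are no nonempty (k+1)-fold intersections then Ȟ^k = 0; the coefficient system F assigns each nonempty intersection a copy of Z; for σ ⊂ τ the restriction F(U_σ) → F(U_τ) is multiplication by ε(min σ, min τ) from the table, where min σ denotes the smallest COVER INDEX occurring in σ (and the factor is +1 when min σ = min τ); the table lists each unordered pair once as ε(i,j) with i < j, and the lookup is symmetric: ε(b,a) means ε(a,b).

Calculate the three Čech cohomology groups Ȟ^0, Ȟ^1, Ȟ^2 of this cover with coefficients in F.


nonempty intersections:
  U12={a} U13={e} U14={h,j} U15={f} U23={g} U45={i}
C dims 5,6; δ0: rk 4, SNF 1^4
Ȟ^0: (5−4)−0=1 ⇒ Z
Ȟ^1: (6−0)−4=2 ⇒ Z^2
Ȟ^2: (0−0)−0=0 ⇒ 0

Ȟ^0 ≅ Z, Ȟ^1 ≅ Z^2 and Ȟ^2 ≅ 0


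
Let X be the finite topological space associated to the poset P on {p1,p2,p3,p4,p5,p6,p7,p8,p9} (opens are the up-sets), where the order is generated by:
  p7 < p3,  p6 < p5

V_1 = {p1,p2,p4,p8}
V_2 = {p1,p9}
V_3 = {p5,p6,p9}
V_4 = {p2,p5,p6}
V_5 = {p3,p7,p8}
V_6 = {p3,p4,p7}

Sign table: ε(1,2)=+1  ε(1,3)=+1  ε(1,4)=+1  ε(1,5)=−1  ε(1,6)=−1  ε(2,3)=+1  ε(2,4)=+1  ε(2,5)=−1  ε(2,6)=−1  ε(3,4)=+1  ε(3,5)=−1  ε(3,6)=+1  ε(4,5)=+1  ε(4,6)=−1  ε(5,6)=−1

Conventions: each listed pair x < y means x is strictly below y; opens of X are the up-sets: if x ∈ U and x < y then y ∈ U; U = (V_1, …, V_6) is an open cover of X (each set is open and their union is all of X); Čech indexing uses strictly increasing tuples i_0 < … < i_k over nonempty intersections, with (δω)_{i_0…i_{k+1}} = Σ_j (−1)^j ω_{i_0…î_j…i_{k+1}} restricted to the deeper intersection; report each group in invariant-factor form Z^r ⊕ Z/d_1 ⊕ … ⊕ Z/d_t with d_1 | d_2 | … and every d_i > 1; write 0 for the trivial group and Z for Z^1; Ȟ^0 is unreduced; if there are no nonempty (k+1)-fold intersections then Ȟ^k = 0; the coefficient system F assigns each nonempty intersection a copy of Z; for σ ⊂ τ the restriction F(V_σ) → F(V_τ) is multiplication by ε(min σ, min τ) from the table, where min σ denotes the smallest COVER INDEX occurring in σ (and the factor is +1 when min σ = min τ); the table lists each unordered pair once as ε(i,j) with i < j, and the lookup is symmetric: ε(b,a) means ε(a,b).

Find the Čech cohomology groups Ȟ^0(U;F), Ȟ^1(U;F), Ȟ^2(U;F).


Ȟ^0 = 0; Ȟ^1 = Z ⊕ Z/2; Ȟ^2 = 0

intersection data:
  V12={p1} V14={p2} V15={p8} V16={p4} V23={p9} V34={p5,p6} V56={p3,p7}
C dims 6,7; δ0: rk 6, SNF 1^5·2
Ȟ^0 = (6 − 6) − 0 = 0, so Ȟ^0 ≅ 0
Ȟ^1 = (7 − 0) − 6 = 1 plus torsion [2], so Ȟ^1 ≅ Z ⊕ Z/2
Ȟ^2 = (0 − 0) − 0 = 0, so Ȟ^2 ≅ 0


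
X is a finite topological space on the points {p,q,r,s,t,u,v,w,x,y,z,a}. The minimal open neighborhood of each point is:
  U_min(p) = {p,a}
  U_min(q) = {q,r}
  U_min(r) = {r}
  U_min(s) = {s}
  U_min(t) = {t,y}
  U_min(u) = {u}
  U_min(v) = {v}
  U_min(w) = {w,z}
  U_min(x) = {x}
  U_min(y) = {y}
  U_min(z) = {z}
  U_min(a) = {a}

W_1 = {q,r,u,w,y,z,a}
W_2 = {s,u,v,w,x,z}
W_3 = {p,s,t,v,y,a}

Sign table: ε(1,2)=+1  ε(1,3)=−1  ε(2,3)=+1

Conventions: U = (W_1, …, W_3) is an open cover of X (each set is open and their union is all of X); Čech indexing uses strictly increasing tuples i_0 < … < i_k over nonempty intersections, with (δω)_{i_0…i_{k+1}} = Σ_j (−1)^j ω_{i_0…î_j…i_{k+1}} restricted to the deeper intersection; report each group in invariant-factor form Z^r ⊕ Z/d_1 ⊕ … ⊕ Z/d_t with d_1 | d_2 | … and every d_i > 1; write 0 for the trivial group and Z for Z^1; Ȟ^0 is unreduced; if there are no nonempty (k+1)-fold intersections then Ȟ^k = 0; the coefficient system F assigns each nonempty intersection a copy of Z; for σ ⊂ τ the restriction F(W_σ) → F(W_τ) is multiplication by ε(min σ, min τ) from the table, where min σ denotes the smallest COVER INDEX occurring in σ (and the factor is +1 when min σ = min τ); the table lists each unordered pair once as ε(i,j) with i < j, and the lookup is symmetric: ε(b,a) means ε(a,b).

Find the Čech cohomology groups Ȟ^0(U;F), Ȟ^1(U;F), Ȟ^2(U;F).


Ȟ^0 ≅ 0,  Ȟ^1 ≅ Z/2,  Ȟ^2 ≅ 0

nerve simplices:
  W12={u,w,z} W13={y,a} W23={s,v}
C dims 3,3; δ0: rk 3, SNF 1^2·2
degree 0: 3−3−0 = 0 → Ȟ^0 ≅ 0
degree 1: 3−0−3 = 0 plus torsion [2] → Ȟ^1 ≅ Z/2
degree 2: 0−0−0 = 0 → Ȟ^2 ≅ 0


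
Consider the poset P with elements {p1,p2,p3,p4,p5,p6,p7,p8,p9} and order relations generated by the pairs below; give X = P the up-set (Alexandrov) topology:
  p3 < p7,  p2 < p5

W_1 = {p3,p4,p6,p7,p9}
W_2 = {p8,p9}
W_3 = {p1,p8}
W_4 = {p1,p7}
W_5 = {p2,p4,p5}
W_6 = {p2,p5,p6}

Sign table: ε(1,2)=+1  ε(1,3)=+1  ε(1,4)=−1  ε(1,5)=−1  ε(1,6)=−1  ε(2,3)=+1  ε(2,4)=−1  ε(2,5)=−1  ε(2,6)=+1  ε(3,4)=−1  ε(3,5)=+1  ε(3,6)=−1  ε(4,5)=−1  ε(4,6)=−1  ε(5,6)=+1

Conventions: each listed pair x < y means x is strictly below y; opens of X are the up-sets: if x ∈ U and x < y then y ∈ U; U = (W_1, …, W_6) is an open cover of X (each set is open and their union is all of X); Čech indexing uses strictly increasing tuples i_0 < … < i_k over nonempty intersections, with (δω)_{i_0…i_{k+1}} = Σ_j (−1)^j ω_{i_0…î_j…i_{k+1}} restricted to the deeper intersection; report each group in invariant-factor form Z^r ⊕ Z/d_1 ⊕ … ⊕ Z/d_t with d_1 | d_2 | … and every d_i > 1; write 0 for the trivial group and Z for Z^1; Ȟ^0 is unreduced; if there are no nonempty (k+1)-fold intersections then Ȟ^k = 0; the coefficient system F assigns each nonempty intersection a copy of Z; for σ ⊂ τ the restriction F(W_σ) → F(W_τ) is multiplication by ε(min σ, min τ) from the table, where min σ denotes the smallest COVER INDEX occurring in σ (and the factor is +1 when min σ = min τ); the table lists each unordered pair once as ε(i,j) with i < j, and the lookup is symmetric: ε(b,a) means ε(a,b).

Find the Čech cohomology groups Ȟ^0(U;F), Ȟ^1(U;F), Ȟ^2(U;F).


Ȟ^0(U;F) ≅ Z; Ȟ^1(U;F) ≅ Z^2; Ȟ^2(U;F) ≅ 0

nerve simplices:
  W12={p9} W14={p7} W15={p4} W16={p6} W23={p8} W34={p1} W56={p2,p5}
C dims 6,7; δ0: rk 5, SNF 1^5
degree 0: 6−5−0 = 1 → Ȟ^0 ≅ Z
degree 1: 7−0−5 = 2 → Ȟ^1 ≅ Z^2
degree 2: 0−0−0 = 0 → Ȟ^2 ≅ 0


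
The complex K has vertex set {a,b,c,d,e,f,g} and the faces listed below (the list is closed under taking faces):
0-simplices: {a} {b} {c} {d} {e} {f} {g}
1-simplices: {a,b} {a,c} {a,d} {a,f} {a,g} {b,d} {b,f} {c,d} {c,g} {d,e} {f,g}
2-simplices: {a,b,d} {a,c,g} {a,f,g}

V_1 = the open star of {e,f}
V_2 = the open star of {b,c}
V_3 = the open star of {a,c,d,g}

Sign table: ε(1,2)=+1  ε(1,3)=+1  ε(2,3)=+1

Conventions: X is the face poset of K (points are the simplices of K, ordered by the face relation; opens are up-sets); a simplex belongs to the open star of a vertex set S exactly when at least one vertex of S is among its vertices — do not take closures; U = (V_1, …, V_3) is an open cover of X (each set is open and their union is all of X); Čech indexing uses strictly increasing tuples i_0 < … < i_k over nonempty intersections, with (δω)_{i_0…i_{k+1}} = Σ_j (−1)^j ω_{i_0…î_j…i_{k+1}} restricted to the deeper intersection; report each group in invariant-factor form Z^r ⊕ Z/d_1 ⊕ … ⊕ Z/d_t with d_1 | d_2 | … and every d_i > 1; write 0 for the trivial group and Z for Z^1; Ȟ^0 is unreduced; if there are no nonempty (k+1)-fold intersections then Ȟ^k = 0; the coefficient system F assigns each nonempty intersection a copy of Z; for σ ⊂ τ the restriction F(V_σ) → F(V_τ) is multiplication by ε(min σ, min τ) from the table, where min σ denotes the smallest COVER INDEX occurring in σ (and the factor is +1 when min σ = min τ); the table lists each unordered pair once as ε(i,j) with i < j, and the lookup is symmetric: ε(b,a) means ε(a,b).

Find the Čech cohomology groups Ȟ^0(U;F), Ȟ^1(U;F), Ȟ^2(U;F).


Ȟ^0 = Z, Ȟ^1 = Z and Ȟ^2 = 0

nerve simplices:
  V1={{e},{f},{a,f},{b,f},{d,e},{f,g},{a,f,g}} V2={{b},{c},{a,b},{a,c},{b,d},{b,f},{c,d},{c,g},{a,b,d},{a,c,g}} V3={{a},{c},{d},{g},{a,b},{a,c},{a,d},{a,f},{a,g},{b,d},{c,d},{c,g},{d,e},{f,g},{a,b,d},{a,c,g},{a,f,g}}
  V12={{b,f}} V13={{a,f},{d,e},{f,g},{a,f,g}} V23={{c},{a,b},{a,c},{b,d},{c,d},{c,g},{a,b,d},{a,c,g}}
C dims 3,3; δ0: rk 2, SNF 1^2
degree 0: 3−2−0 = 1 → Ȟ^0 ≅ Z
degree 1: 3−0−2 = 1 → Ȟ^1 ≅ Z
degree 2: 0−0−0 = 0 → Ȟ^2 ≅ 0


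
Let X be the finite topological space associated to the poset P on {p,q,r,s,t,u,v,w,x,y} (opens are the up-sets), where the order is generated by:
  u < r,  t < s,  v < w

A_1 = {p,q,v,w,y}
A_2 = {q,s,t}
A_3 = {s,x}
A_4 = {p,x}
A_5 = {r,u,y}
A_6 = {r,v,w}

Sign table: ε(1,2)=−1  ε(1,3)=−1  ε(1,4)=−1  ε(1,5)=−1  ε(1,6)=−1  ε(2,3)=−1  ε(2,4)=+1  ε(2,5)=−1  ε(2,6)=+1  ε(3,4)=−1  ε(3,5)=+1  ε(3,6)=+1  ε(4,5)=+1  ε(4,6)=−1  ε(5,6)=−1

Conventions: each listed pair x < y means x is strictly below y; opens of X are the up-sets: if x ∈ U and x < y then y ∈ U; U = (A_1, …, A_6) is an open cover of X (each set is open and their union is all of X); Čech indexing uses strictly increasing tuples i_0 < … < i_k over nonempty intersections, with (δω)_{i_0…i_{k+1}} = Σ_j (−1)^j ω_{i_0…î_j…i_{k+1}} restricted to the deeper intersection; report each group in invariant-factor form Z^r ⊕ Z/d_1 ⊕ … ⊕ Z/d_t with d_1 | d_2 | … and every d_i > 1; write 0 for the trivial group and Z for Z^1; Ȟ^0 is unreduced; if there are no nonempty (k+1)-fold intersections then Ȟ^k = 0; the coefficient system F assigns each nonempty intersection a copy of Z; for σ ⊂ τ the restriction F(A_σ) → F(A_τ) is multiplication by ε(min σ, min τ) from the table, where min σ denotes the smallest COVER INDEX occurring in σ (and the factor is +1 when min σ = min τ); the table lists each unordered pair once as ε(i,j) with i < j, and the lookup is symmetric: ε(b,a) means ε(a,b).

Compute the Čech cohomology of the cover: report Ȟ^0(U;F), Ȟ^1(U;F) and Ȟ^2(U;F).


Ȟ^0 ≅ 0, Ȟ^1 ≅ Z ⊕ Z/2 and Ȟ^2 ≅ 0

nonempty intersections:
  A12={q} A14={p} A15={y} A16={v,w} A23={s} A34={x} A56={r}
C dims 6,7; δ0: rk 6, SNF 1^5·2
Ȟ^0: (6−6)−0=0 ⇒ 0
Ȟ^1: (7−0)−6=1 plus torsion [2] ⇒ Z ⊕ Z/2
Ȟ^2: (0−0)−0=0 ⇒ 0


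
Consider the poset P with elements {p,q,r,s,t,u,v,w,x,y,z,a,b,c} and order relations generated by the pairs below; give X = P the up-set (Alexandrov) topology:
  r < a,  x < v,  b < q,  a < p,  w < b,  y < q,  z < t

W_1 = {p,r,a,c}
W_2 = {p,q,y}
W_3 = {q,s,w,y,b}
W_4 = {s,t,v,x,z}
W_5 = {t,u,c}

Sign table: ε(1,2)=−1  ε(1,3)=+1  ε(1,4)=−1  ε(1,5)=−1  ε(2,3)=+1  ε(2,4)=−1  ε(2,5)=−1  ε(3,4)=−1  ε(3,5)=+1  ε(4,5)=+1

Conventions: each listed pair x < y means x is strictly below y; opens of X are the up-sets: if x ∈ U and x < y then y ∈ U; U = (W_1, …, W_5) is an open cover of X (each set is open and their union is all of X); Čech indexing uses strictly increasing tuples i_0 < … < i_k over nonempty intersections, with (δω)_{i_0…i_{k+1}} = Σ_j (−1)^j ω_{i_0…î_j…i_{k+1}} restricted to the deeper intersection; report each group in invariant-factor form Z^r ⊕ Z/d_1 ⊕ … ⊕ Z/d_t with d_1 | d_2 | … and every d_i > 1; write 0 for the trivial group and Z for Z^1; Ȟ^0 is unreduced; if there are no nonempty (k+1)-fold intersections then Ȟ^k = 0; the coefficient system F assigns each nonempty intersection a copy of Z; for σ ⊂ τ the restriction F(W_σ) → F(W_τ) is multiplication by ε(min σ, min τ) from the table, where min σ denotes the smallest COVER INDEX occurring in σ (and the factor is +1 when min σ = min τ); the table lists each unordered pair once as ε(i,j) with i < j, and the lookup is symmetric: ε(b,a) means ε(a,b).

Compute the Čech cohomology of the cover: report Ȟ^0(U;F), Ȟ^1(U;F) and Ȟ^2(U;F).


Ȟ^0 ≅ 0, Ȟ^1 ≅ Z/2, Ȟ^2 ≅ 0

nonempty overlaps:
  W12={p} W15={c} W23={q,y} W34={s} W45={t}
C dims 5,5; δ0: rk 5, SNF 1^4·2
degree 0: 5−5−0 = 0 → Ȟ^0 ≅ 0
degree 1: 5−0−5 = 0 plus torsion [2] → Ȟ^1 ≅ Z/2
degree 2: 0−0−0 = 0 → Ȟ^2 ≅ 0


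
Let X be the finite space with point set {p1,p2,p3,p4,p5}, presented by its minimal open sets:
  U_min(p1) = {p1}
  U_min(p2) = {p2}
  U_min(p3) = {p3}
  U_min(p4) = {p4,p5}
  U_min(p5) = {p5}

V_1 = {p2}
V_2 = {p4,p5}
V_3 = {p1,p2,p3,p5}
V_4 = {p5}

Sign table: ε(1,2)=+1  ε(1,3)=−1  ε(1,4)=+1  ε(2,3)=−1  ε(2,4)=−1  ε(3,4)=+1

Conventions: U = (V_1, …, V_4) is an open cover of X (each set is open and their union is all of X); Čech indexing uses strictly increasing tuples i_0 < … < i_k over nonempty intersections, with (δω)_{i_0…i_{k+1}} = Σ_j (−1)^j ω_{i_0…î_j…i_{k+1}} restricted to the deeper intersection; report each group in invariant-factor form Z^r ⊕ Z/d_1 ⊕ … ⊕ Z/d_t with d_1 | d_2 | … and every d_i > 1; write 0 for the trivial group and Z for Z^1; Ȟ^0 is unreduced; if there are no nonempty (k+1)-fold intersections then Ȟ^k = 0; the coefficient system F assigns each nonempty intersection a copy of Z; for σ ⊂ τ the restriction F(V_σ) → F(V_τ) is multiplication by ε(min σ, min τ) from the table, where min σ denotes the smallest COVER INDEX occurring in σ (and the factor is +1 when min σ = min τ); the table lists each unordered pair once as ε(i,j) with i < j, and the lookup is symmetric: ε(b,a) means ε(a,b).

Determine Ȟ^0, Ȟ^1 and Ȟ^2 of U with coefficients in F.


intersection data:
  V13={p2} V23={p5} V24={p5} V34={p5}
  V234={p5}
C dims 4,4,1; δ0: rk 3, SNF 1^3; δ1: rk 1, SNF 1^1
Ȟ^0 = (4 − 3) − 0 = 1, so Ȟ^0 ≅ Z
Ȟ^1 = (4 − 1) − 3 = 0, so Ȟ^1 ≅ 0
Ȟ^2 = (1 − 0) − 1 = 0, so Ȟ^2 ≅ 0

Ȟ^0 ≅ Z, Ȟ^1 ≅ 0, Ȟ^2 ≅ 0


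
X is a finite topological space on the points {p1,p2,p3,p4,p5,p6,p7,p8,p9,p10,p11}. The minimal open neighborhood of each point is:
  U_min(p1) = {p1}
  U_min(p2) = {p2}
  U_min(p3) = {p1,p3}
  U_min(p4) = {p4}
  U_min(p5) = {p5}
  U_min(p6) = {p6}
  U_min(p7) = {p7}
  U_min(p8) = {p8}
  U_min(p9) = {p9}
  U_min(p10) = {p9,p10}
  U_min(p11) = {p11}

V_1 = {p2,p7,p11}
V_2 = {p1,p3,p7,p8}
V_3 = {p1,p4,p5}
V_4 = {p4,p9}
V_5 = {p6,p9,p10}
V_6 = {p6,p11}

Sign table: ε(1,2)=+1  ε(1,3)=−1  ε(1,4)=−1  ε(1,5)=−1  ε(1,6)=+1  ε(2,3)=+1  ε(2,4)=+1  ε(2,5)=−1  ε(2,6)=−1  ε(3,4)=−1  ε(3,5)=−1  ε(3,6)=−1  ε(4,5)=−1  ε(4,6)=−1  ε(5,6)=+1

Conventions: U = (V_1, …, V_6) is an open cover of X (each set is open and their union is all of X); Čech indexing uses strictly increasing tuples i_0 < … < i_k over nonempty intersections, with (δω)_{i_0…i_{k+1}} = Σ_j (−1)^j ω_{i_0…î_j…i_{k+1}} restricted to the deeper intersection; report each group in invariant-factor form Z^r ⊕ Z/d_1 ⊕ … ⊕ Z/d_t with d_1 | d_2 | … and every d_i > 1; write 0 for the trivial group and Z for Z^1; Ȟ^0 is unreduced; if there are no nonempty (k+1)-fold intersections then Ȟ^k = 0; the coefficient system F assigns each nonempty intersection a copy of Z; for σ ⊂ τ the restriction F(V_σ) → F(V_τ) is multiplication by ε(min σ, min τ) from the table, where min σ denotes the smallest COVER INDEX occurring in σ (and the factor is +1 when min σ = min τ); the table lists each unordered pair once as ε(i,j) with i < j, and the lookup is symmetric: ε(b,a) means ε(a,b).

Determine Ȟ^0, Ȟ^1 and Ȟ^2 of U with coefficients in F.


Ȟ^0 = Z, Ȟ^1 = Z and Ȟ^2 = 0

nerve simplices:
  V12={p7} V16={p11} V23={p1} V34={p4} V45={p9} V56={p6}
C dims 6,6; δ0: rk 5, SNF 1^5
degree 0: 6−5−0 = 1 → Ȟ^0 ≅ Z
degree 1: 6−0−5 = 1 → Ȟ^1 ≅ Z
degree 2: 0−0−0 = 0 → Ȟ^2 ≅ 0


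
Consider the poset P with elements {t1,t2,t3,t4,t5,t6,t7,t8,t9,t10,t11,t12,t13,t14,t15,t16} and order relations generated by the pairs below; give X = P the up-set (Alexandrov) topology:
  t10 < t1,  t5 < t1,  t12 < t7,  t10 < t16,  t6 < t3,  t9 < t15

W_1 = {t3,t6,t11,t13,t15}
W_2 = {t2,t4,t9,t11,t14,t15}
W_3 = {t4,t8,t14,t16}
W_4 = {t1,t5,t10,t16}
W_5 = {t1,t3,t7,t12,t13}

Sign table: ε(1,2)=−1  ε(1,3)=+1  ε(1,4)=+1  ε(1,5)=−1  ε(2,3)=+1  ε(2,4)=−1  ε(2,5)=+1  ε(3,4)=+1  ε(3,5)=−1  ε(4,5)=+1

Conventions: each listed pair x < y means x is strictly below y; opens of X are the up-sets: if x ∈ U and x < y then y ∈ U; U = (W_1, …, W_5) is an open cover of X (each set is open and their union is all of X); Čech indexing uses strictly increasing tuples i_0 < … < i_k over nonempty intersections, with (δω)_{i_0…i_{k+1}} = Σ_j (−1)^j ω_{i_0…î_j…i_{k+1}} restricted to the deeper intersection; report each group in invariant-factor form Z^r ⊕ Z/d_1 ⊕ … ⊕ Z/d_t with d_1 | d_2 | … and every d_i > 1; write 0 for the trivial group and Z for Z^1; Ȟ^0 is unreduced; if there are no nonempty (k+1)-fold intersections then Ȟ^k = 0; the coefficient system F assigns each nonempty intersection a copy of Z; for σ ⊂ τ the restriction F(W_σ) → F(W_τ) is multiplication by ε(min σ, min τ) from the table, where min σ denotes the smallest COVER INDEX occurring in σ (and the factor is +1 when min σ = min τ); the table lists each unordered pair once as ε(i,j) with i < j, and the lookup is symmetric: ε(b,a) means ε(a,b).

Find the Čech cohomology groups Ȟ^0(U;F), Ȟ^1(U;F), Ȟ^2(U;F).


Ȟ^0 = Z, Ȟ^1 = Z and Ȟ^2 = 0

intersection data:
  W12={t11,t15} W15={t3,t13} W23={t4,t14} W34={t16} W45={t1}
C dims 5,5; δ0: rk 4, SNF 1^4
Ȟ^0 = (5 − 4) − 0 = 1, so Ȟ^0 ≅ Z
Ȟ^1 = (5 − 0) − 4 = 1, so Ȟ^1 ≅ Z
Ȟ^2 = (0 − 0) − 0 = 0, so Ȟ^2 ≅ 0


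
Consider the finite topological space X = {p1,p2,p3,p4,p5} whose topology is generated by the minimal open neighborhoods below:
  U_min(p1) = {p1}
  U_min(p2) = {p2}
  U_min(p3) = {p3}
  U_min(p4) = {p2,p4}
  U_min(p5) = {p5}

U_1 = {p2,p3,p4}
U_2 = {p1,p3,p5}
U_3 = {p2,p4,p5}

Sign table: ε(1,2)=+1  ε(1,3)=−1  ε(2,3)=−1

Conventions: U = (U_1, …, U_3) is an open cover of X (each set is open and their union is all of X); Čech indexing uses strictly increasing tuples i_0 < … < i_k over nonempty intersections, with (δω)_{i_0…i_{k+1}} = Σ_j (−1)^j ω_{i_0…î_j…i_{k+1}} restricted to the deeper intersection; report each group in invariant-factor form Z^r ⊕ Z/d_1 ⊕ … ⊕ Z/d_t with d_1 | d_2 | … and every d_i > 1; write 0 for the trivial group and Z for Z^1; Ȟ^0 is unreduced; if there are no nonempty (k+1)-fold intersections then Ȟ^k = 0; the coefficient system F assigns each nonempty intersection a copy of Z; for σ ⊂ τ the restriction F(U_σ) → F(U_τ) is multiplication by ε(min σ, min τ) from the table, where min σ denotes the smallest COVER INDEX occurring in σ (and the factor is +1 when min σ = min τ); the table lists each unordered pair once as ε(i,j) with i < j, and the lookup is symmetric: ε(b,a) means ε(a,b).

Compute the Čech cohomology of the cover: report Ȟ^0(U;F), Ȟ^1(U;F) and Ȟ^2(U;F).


Ȟ^0(U;F) ≅ Z,  Ȟ^1(U;F) ≅ Z,  Ȟ^2(U;F) ≅ 0

cover nerve:
  U12={p3} U13={p2,p4} U23={p5}
C dims 3,3; δ0: rk 2, SNF 1^2
Ȟ^0: (3−2)−0=1 ⇒ Z
Ȟ^1: (3−0)−2=1 ⇒ Z
Ȟ^2: (0−0)−0=0 ⇒ 0


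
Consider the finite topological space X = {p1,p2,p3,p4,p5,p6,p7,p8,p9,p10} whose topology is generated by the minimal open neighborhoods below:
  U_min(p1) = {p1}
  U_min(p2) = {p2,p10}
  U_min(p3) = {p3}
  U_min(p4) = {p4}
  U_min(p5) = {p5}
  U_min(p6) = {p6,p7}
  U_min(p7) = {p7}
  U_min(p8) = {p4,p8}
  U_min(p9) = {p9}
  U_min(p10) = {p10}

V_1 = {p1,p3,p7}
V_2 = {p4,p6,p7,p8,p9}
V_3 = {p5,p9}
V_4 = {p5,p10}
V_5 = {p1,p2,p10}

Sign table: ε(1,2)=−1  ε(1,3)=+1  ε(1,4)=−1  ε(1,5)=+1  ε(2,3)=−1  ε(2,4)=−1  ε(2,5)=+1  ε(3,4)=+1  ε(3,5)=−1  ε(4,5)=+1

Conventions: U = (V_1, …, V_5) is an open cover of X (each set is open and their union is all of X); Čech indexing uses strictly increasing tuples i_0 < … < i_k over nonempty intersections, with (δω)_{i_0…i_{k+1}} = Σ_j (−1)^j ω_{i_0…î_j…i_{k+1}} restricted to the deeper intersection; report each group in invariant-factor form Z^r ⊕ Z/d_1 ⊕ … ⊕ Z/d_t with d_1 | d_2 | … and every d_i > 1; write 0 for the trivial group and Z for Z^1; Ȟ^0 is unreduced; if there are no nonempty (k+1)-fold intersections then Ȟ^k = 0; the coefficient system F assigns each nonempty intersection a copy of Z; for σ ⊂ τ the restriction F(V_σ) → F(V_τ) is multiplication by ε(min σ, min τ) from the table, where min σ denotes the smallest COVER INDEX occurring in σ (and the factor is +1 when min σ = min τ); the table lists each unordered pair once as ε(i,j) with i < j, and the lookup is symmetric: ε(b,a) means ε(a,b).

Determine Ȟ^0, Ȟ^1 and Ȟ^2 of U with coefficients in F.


Ȟ^0 ≅ Z, Ȟ^1 ≅ Z and Ȟ^2 ≅ 0

intersection data:
  V12={p7} V15={p1} V23={p9} V34={p5} V45={p10}
C dims 5,5; δ0: rk 4, SNF 1^4
Ȟ^0 = (5 − 4) − 0 = 1, so Ȟ^0 ≅ Z
Ȟ^1 = (5 − 0) − 4 = 1, so Ȟ^1 ≅ Z
Ȟ^2 = (0 − 0) − 0 = 0, so Ȟ^2 ≅ 0


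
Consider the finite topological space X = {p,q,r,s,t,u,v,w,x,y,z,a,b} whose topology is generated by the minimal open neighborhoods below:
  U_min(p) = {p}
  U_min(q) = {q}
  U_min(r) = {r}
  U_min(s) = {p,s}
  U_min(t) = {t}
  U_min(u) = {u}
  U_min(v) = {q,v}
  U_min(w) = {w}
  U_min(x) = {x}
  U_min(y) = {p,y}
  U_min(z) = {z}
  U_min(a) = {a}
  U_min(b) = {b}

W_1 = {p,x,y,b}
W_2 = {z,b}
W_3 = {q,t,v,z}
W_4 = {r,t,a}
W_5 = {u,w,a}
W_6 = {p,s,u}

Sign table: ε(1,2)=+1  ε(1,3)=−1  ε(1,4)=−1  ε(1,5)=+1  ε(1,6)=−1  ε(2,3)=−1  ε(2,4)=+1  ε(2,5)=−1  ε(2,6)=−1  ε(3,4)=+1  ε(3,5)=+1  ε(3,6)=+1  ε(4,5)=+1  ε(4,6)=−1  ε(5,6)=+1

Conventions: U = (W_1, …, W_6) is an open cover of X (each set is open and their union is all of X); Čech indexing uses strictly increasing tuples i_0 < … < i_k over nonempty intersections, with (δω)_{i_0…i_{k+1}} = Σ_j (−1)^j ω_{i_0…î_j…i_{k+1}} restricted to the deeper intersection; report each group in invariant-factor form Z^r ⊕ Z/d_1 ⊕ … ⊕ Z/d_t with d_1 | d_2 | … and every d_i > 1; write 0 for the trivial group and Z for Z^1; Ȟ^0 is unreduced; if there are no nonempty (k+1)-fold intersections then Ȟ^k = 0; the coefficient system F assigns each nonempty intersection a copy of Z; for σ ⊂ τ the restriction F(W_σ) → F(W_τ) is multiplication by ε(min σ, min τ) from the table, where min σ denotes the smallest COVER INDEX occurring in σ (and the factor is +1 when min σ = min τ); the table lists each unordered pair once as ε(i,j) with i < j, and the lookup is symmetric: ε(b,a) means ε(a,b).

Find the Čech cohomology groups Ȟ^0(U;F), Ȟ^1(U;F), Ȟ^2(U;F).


Ȟ^0 ≅ Z, Ȟ^1 ≅ Z and Ȟ^2 ≅ 0

nerve simplices:
  W12={b} W16={p} W23={z} W34={t} W45={a} W56={u}
C dims 6,6; δ0: rk 5, SNF 1^5
degree 0: 6−5−0 = 1 → Ȟ^0 ≅ Z
degree 1: 6−0−5 = 1 → Ȟ^1 ≅ Z
degree 2: 0−0−0 = 0 → Ȟ^2 ≅ 0


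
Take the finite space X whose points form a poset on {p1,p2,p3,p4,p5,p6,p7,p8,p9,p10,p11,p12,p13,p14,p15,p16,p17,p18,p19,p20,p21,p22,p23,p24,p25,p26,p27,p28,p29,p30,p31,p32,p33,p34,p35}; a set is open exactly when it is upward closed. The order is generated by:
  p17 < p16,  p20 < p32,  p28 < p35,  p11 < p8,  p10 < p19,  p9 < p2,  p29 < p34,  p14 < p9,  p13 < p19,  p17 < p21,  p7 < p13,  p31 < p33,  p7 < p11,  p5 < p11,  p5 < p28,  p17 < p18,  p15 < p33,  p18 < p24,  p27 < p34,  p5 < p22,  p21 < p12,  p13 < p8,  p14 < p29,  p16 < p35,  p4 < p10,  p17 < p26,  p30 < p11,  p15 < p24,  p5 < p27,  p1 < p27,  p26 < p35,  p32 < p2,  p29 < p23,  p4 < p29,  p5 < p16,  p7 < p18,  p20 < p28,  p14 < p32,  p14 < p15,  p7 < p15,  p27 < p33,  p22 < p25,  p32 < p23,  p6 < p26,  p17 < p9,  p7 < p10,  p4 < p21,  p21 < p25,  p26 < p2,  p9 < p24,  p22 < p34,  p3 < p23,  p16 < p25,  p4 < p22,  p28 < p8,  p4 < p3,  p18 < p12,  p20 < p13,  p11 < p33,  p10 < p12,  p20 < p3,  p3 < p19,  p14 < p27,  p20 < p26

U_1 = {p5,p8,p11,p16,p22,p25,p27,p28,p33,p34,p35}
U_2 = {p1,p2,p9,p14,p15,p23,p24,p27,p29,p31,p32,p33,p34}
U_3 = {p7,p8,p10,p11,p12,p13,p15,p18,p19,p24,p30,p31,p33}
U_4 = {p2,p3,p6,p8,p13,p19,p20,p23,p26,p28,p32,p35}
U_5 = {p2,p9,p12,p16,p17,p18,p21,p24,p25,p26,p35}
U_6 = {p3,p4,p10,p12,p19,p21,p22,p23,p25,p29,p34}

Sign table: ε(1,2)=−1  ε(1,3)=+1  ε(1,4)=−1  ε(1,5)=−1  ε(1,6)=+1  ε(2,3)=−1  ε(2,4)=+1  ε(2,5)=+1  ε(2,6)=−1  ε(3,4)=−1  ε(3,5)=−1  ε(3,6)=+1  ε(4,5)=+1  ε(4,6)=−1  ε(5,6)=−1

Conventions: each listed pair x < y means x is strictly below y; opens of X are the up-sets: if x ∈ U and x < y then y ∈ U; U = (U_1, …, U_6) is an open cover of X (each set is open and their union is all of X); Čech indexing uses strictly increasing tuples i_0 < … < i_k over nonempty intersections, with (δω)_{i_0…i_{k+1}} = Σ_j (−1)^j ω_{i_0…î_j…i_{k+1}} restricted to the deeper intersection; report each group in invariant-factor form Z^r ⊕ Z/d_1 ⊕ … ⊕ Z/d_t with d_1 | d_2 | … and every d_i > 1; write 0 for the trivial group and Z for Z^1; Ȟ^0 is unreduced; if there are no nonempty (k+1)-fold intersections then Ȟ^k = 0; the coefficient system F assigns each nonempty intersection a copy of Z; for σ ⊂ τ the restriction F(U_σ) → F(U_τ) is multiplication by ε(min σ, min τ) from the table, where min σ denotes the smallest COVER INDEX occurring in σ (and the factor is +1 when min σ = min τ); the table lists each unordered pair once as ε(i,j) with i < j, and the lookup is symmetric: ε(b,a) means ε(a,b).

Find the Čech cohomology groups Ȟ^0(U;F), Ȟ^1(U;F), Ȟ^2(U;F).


Ȟ^0(U;F) ≅ Z,  Ȟ^1(U;F) ≅ 0,  Ȟ^2(U;F) ≅ Z/2

intersection data:
  U12={p27,p33,p34} U13={p8,p11,p33} U14={p8,p28,p35} U15={p16,p25,p35} U16={p22,p25,p34} U23={p15,p24,p31,p33} U24={p2,p23,p32} U25={p2,p9,p24} U26={p23,p29,p34} U34={p8,p13,p19} U35={p12,p18,p24} U36={p10,p12,p19} U45={p2,p26,p35} U46={p3,p19,p23} U56={p12,p21,p25}
  U123={p33} U126={p34} U134={p8} U145={p35} U156={p25} U235={p24} U245={p2} U246={p23} U346={p19} U356={p12}
C dims 6,15,10; δ0: rk 5, SNF 1^5; δ1: rk 10, SNF 1^9·2
Ȟ^0 = (6 − 5) − 0 = 1, so Ȟ^0 ≅ Z
Ȟ^1 = (15 − 10) − 5 = 0, so Ȟ^1 ≅ 0
Ȟ^2 = (10 − 0) − 10 = 0 plus torsion [2], so Ȟ^2 ≅ Z/2


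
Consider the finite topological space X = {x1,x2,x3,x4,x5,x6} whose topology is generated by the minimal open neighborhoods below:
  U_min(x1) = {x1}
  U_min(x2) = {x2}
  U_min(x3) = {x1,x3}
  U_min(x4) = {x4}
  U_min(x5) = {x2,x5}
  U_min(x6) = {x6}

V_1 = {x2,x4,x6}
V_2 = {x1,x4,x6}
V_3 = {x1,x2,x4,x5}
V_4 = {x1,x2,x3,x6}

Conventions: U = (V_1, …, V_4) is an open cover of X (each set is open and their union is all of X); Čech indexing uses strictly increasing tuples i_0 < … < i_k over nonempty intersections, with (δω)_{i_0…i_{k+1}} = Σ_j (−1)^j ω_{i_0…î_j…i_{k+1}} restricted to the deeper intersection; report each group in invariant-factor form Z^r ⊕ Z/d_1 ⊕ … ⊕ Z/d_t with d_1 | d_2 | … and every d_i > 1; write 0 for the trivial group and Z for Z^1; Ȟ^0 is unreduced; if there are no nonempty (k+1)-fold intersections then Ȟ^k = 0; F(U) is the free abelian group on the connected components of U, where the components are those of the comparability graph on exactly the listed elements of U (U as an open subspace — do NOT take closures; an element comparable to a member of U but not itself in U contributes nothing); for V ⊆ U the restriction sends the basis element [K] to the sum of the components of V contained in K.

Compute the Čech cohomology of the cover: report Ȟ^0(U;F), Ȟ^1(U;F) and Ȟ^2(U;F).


nonempty overlaps:
  V12={x4,x6} V13={x2,x4} V14={x2,x6} V23={x1,x4} V24={x1,x6} V34={x1,x2}
  V123={x4} V124={x6} V134={x2} V234={x1}
components per intersection:
  V1: {x2} {x4} {x6}
  V2: {x1} {x4} {x6}
  V3: {x1} {x2,x5} {x4}
  V4: {x1,x3} {x2} {x6}
  V12: {x4} {x6}
  V13: {x2} {x4}
  V14: {x2} {x6}
  V23: {x1} {x4}
  V24: {x1} {x6}
  V34: {x1} {x2}
  V123: {x4}
  V124: {x6}
  V134: {x2}
  V234: {x1}
C dims 12,12,4; δ0: rk 8, SNF 1^8; δ1: rk 4, SNF 1^4
degree 0: 12−8−0 = 4 → Ȟ^0 ≅ Z^4
degree 1: 12−4−8 = 0 → Ȟ^1 ≅ 0
degree 2: 4−0−4 = 0 → Ȟ^2 ≅ 0

Ȟ^0(U;F) ≅ Z^4, Ȟ^1(U;F) ≅ 0, Ȟ^2(U;F) ≅ 0


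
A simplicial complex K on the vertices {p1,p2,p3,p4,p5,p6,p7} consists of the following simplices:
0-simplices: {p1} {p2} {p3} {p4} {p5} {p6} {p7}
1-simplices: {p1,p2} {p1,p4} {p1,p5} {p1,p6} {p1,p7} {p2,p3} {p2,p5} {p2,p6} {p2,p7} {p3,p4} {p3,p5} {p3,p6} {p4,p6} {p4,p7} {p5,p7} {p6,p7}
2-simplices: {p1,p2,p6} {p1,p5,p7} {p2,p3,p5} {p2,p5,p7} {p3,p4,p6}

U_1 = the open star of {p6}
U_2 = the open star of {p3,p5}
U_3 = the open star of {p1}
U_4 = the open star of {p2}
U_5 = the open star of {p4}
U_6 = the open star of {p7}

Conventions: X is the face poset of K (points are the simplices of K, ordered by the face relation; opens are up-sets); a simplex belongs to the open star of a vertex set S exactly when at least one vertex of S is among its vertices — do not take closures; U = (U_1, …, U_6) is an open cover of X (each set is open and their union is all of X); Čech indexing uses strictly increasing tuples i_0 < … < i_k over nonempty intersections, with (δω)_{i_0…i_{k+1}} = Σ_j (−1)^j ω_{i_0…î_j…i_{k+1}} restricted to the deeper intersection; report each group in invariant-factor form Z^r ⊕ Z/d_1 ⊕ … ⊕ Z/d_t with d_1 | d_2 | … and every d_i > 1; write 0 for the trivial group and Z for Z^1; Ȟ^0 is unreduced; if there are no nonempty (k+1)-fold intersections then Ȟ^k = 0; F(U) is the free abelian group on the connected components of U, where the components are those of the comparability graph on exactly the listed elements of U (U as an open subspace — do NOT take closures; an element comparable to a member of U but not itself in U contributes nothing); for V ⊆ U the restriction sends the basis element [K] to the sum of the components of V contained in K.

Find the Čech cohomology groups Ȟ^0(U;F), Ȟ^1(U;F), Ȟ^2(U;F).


Ȟ^0 = Z, Ȟ^1 = Z^5, Ȟ^2 = 0

cover nerve:
  U1={{p6},{p1,p6},{p2,p6},{p3,p6},{p4,p6},{p6,p7},{p1,p2,p6},{p3,p4,p6}} U2={{p3},{p5},{p1,p5},{p2,p3},{p2,p5},{p3,p4},{p3,p5},{p3,p6},{p5,p7},{p1,p5,p7},{p2,p3,p5},{p2,p5,p7},{p3,p4,p6}} U3={{p1},{p1,p2},{p1,p4},{p1,p5},{p1,p6},{p1,p7},{p1,p2,p6},{p1,p5,p7}} U4={{p2},{p1,p2},{p2,p3},{p2,p5},{p2,p6},{p2,p7},{p1,p2,p6},{p2,p3,p5},{p2,p5,p7}} U5={{p4},{p1,p4},{p3,p4},{p4,p6},{p4,p7},{p3,p4,p6}} U6={{p7},{p1,p7},{p2,p7},{p4,p7},{p5,p7},{p6,p7},{p1,p5,p7},{p2,p5,p7}}
  U12={{p3,p6},{p3,p4,p6}} U13={{p1,p6},{p1,p2,p6}} U14={{p2,p6},{p1,p2,p6}} U15={{p4,p6},{p3,p4,p6}} U16={{p6,p7}} U23={{p1,p5},{p1,p5,p7}} U24={{p2,p3},{p2,p5},{p2,p3,p5},{p2,p5,p7}} U25={{p3,p4},{p3,p4,p6}} U26={{p5,p7},{p1,p5,p7},{p2,p5,p7}} U34={{p1,p2},{p1,p2,p6}} U35={{p1,p4}} U36={{p1,p7},{p1,p5,p7}} U46={{p2,p7},{p2,p5,p7}} U56={{p4,p7}}
  U125={{p3,p4,p6}} U134={{p1,p2,p6}} U236={{p1,p5,p7}} U246={{p2,p5,p7}}
components per intersection:
  U1: {{p6},{p1,p6},{p2,p6},{p3,p6},{p4,p6},{p6,p7},{p1,p2,p6},{p3,p4,p6}}
  U2: {{p3},{p5},{p1,p5},{p2,p3},{p2,p5},{p3,p4},{p3,p5},{p3,p6},{p5,p7},{p1,p5,p7},{p2,p3,p5},{p2,p5,p7},{p3,p4,p6}}
  U3: {{p1},{p1,p2},{p1,p4},{p1,p5},{p1,p6},{p1,p7},{p1,p2,p6},{p1,p5,p7}}
  U4: {{p2},{p1,p2},{p2,p3},{p2,p5},{p2,p6},{p2,p7},{p1,p2,p6},{p2,p3,p5},{p2,p5,p7}}
  U5: {{p4},{p1,p4},{p3,p4},{p4,p6},{p4,p7},{p3,p4,p6}}
  U6: {{p7},{p1,p7},{p2,p7},{p4,p7},{p5,p7},{p6,p7},{p1,p5,p7},{p2,p5,p7}}
  U12: {{p3,p6},{p3,p4,p6}}
  U13: {{p1,p6},{p1,p2,p6}}
  U14: {{p2,p6},{p1,p2,p6}}
  U15: {{p4,p6},{p3,p4,p6}}
  U16: {{p6,p7}}
  U23: {{p1,p5},{p1,p5,p7}}
  U24: {{p2,p3},{p2,p5},{p2,p3,p5},{p2,p5,p7}}
  U25: {{p3,p4},{p3,p4,p6}}
  U26: {{p5,p7},{p1,p5,p7},{p2,p5,p7}}
  U34: {{p1,p2},{p1,p2,p6}}
  U35: {{p1,p4}}
  U36: {{p1,p7},{p1,p5,p7}}
  U46: {{p2,p7},{p2,p5,p7}}
  U56: {{p4,p7}}
  U125: {{p3,p4,p6}}
  U134: {{p1,p2,p6}}
  U236: {{p1,p5,p7}}
  U246: {{p2,p5,p7}}
C dims 6,14,4; δ0: rk 5, SNF 1^5; δ1: rk 4, SNF 1^4
Ȟ^0: (6−5)−0=1 ⇒ Z
Ȟ^1: (14−4)−5=5 ⇒ Z^5
Ȟ^2: (4−0)−4=0 ⇒ 0


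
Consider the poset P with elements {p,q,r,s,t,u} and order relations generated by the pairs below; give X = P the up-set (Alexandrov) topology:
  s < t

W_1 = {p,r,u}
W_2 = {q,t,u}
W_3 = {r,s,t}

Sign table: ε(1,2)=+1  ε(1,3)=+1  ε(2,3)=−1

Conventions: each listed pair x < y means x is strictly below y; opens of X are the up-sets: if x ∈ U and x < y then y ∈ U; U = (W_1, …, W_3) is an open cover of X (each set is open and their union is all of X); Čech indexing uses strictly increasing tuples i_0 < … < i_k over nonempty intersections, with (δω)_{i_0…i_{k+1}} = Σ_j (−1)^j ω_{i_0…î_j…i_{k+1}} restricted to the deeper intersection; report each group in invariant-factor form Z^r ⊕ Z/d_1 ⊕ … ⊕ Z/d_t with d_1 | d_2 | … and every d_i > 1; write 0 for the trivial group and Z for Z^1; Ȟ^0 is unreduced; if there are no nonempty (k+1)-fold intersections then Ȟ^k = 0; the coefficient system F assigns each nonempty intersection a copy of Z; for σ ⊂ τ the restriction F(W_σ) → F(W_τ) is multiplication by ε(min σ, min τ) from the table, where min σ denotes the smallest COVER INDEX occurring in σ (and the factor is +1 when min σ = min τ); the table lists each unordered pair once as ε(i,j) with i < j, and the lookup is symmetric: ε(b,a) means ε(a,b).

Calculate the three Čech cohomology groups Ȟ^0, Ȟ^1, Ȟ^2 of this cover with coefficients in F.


nerve simplices:
  W12={u} W13={r} W23={t}
C dims 3,3; δ0: rk 3, SNF 1^2·2
degree 0: 3−3−0 = 0 → Ȟ^0 ≅ 0
degree 1: 3−0−3 = 0 plus torsion [2] → Ȟ^1 ≅ Z/2
degree 2: 0−0−0 = 0 → Ȟ^2 ≅ 0

Ȟ^0 ≅ 0; Ȟ^1 ≅ Z/2; Ȟ^2 ≅ 0


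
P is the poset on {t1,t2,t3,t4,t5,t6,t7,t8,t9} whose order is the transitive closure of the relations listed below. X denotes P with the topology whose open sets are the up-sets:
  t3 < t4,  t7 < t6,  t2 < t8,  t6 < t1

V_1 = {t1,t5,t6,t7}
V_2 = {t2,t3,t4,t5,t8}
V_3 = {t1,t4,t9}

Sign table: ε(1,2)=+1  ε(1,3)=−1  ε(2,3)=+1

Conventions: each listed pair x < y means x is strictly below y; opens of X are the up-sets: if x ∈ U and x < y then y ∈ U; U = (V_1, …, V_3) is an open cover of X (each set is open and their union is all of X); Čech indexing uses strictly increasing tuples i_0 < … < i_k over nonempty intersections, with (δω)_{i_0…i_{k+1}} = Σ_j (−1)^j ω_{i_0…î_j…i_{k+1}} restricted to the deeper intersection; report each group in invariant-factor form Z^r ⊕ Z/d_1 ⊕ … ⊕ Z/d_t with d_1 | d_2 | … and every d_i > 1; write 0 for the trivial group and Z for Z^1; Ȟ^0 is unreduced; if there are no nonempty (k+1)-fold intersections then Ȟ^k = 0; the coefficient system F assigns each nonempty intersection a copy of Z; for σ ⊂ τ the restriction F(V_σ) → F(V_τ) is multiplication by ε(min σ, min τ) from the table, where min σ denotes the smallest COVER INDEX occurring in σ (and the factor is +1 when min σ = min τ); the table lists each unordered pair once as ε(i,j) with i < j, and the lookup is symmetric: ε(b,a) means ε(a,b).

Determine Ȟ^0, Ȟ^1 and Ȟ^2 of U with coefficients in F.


Ȟ^0 ≅ 0; Ȟ^1 ≅ Z/2; Ȟ^2 ≅ 0

intersection data:
  V12={t5} V13={t1} V23={t4}
C dims 3,3; δ0: rk 3, SNF 1^2·2
Ȟ^0 = (3 − 3) − 0 = 0, so Ȟ^0 ≅ 0
Ȟ^1 = (3 − 0) − 3 = 0 plus torsion [2], so Ȟ^1 ≅ Z/2
Ȟ^2 = (0 − 0) − 0 = 0, so Ȟ^2 ≅ 0


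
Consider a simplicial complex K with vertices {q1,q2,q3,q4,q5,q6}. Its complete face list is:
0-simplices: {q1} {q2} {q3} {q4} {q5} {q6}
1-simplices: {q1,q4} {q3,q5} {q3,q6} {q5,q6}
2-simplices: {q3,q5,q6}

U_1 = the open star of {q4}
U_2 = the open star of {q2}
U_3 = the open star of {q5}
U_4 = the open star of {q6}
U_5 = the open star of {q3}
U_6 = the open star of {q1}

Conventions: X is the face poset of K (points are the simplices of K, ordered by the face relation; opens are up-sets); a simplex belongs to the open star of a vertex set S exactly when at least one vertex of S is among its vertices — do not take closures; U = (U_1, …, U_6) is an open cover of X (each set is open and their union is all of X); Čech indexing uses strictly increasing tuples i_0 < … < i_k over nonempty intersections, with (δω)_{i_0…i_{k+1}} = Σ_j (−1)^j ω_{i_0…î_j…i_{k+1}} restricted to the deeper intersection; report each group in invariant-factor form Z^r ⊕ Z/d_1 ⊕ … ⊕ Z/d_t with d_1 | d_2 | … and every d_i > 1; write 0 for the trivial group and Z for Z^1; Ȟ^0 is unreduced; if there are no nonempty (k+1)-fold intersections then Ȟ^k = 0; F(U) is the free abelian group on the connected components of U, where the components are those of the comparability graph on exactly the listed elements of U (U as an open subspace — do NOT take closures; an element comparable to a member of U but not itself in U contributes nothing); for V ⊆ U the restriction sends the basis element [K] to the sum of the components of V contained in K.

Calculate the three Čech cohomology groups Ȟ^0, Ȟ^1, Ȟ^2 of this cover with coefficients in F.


Ȟ^0(U;F) ≅ Z^3,  Ȟ^1(U;F) ≅ 0,  Ȟ^2(U;F) ≅ 0

nonempty intersections:
  U1={{q4},{q1,q4}} U2={{q2}} U3={{q5},{q3,q5},{q5,q6},{q3,q5,q6}} U4={{q6},{q3,q6},{q5,q6},{q3,q5,q6}} U5={{q3},{q3,q5},{q3,q6},{q3,q5,q6}} U6={{q1},{q1,q4}}
  U16={{q1,q4}} U34={{q5,q6},{q3,q5,q6}} U35={{q3,q5},{q3,q5,q6}} U45={{q3,q6},{q3,q5,q6}}
  U345={{q3,q5,q6}}
components per intersection:
  U1: {{q4},{q1,q4}}
  U2: {{q2}}
  U3: {{q5},{q3,q5},{q5,q6},{q3,q5,q6}}
  U4: {{q6},{q3,q6},{q5,q6},{q3,q5,q6}}
  U5: {{q3},{q3,q5},{q3,q6},{q3,q5,q6}}
  U6: {{q1},{q1,q4}}
  U16: {{q1,q4}}
  U34: {{q5,q6},{q3,q5,q6}}
  U35: {{q3,q5},{q3,q5,q6}}
  U45: {{q3,q6},{q3,q5,q6}}
  U345: {{q3,q5,q6}}
C dims 6,4,1; δ0: rk 3, SNF 1^3; δ1: rk 1, SNF 1^1
Ȟ^0: (6−3)−0=3 ⇒ Z^3
Ȟ^1: (4−1)−3=0 ⇒ 0
Ȟ^2: (1−0)−1=0 ⇒ 0
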